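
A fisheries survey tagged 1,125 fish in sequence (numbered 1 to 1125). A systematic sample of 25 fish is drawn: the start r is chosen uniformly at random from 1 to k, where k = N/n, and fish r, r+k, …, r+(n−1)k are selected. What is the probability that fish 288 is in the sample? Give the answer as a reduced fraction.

1/45

k = 1125/25 = 45.
Fish 288 is selected iff r ≡ 288 (mod 45); exactly one such r in {1,…,45}.
Inclusion probability = 1/45.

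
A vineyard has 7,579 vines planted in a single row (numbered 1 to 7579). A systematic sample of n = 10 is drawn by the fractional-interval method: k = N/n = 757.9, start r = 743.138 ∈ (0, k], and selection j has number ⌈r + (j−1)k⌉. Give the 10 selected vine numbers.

j=1: r + 0k = 743.138 → ⌈·⌉ = 744
j=2: r + 1k = 1501.038 → ⌈·⌉ = 1502
j=3: r + 2k = 2258.938 → ⌈·⌉ = 2259
j=4: r + 3k = 3016.838 → ⌈·⌉ = 3017
j=5: r + 4k = 3774.738 → ⌈·⌉ = 3775
j=6: r + 5k = 4532.638 → ⌈·⌉ = 4533
j=7: r + 6k = 5290.538 → ⌈·⌉ = 5291
j=8: r + 7k = 6048.438 → ⌈·⌉ = 6049
j=9: r + 8k = 6806.338 → ⌈·⌉ = 6807
j=10: r + 9k = 7564.238 → ⌈·⌉ = 7565

744, 1502, 2259, 3017, 3775, 4533, 5291, 6049, 6807, 7565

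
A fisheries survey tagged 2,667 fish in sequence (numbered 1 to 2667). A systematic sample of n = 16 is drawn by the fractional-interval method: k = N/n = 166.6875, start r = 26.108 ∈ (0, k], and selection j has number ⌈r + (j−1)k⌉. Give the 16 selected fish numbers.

j=1: r + 0k = 26.108 → ⌈·⌉ = 27
j=2: r + 1k = 192.7955 → ⌈·⌉ = 193
j=3: r + 2k = 359.483 → ⌈·⌉ = 360
j=4: r + 3k = 526.1705 → ⌈·⌉ = 527
j=5: r + 4k = 692.858 → ⌈·⌉ = 693
j=6: r + 5k = 859.5455 → ⌈·⌉ = 860
j=7: r + 6k = 1026.233 → ⌈·⌉ = 1027
j=8: r + 7k = 1192.9205 → ⌈·⌉ = 1193
j=9: r + 8k = 1359.608 → ⌈·⌉ = 1360
j=10: r + 9k = 1526.2955 → ⌈·⌉ = 1527
j=11: r + 10k = 1692.983 → ⌈·⌉ = 1693
j=12: r + 11k = 1859.6705 → ⌈·⌉ = 1860
j=13: r + 12k = 2026.358 → ⌈·⌉ = 2027
j=14: r + 13k = 2193.0455 → ⌈·⌉ = 2194
j=15: r + 14k = 2359.733 → ⌈·⌉ = 2360
j=16: r + 15k = 2526.4205 → ⌈·⌉ = 2527

27, 193, 360, 527, 693, 860, 1027, 1193, 1360, 1527, 1693, 1860, 2027, 2194, 2360, 2527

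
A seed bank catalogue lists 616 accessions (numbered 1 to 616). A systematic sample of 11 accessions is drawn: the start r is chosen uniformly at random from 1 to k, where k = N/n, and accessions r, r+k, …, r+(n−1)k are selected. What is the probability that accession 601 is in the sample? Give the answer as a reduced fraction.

k = 616/11 = 56.
Accession 601 is selected iff r ≡ 601 (mod 56); exactly one such r in {1,…,56}.
Inclusion probability = 1/56.

1/56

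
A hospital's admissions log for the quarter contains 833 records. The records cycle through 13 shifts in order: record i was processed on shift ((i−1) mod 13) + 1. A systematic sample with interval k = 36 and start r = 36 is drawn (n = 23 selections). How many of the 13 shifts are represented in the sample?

13

Consecutive selections differ by k = 36, so their shift numbers differ by 36 mod 13 = 10.
gcd(36, 13) = 1, so the sample visits 13/1 = 13 distinct residues mod 13.
Start 36 is shift 10; the shifts hit are 1, 2, 3, 4, 5, 6, 7, 8, 9, 10, 11, 12, 13.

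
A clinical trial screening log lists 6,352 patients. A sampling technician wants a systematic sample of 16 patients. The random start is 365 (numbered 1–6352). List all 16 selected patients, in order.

k = N/n = 6352/16 = 397
patient 1: 365
patient 2: 365 + 397 = 762
patient 3: 762 + 397 = 1159
patient 4: 1159 + 397 = 1556
patient 5: 1556 + 397 = 1953
patient 6: 1953 + 397 = 2350
patient 7: 2350 + 397 = 2747
patient 8: 2747 + 397 = 3144
patient 9: 3144 + 397 = 3541
patient 10: 3541 + 397 = 3938
patient 11: 3938 + 397 = 4335
patient 12: 4335 + 397 = 4732
patient 13: 4732 + 397 = 5129
patient 14: 5129 + 397 = 5526
patient 15: 5526 + 397 = 5923
patient 16: 5923 + 397 = 6320

365, 762, 1159, 1556, 1953, 2350, 2747, 3144, 3541, 3938, 4335, 4732, 5129, 5526, 5923, 6320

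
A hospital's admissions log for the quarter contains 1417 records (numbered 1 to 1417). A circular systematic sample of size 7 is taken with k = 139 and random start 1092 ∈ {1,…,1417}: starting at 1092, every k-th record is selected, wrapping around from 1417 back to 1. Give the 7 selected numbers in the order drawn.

Selection 1: 1092
Selection 2: 1092 + 139 = 1231
Selection 3: 1231 + 139 = 1370
Selection 4: 1370 + 139 = 1509 → 1509 − 1417 = 92
Selection 5: 92 + 139 = 231
Selection 6: 231 + 139 = 370
Selection 7: 370 + 139 = 509

1092, 1231, 1370, 92, 231, 370, 509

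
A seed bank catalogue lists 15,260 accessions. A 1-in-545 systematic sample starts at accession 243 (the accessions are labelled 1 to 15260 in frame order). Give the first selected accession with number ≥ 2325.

k = 545
Steps past start: ⌈(2325 − 243)/545⌉ = ⌈2082/545⌉ = 4
Selected accession: 243 + 4×545 = 2423

2423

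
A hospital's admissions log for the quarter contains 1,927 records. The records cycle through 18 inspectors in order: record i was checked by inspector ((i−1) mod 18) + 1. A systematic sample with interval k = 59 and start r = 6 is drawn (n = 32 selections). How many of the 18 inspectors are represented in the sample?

Consecutive selections differ by k = 59, so their inspector numbers differ by 59 mod 18 = 5.
gcd(59, 18) = 1, so the sample visits 18/1 = 18 distinct residues mod 18.
Start 6 is inspector 6; the inspectors hit are 1, 2, 3, 4, 5, 6, 7, 8, 9, 10, 11, 12, 13, 14, 15, 16, 17, 18.

18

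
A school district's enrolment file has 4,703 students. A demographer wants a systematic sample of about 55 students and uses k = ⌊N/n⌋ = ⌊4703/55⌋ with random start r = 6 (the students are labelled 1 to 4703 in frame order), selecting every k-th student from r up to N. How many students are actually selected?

k = ⌊4703/55⌋ = 85
Achieved size = ⌊(4703 − 6)/85⌋ + 1 = ⌊4697/85⌋ + 1 = 55 + 1 = 56
(last selection: 6 + 55×85 = 4681 ≤ 4703; next would be 4766 > 4703)

56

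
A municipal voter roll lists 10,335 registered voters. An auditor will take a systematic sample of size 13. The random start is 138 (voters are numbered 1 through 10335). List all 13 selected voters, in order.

k = N/n = 10335/13 = 795
voter 1: 138
voter 2: 138 + 795 = 933
voter 3: 933 + 795 = 1728
voter 4: 1728 + 795 = 2523
voter 5: 2523 + 795 = 3318
voter 6: 3318 + 795 = 4113
voter 7: 4113 + 795 = 4908
voter 8: 4908 + 795 = 5703
voter 9: 5703 + 795 = 6498
voter 10: 6498 + 795 = 7293
voter 11: 7293 + 795 = 8088
voter 12: 8088 + 795 = 8883
voter 13: 8883 + 795 = 9678

138, 933, 1728, 2523, 3318, 4113, 4908, 5703, 6498, 7293, 8088, 8883, 9678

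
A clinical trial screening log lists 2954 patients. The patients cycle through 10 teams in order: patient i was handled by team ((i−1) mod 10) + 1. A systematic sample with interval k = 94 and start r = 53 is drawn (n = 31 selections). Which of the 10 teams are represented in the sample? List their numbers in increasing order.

Consecutive selections differ by k = 94, so their team numbers differ by 94 mod 10 = 4.
gcd(94, 10) = 2, so the sample visits 10/2 = 5 distinct residues mod 10.
Start 53 is team 3; the teams hit are 1, 3, 5, 7, 9.

1, 3, 5, 7, 9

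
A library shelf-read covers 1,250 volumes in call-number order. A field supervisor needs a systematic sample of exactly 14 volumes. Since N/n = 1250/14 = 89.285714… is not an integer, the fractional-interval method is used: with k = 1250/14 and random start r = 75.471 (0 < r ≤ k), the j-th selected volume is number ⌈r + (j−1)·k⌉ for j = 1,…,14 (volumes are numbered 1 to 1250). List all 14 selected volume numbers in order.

j=1: r + 0k = 75.471 → ⌈·⌉ = 76
j=2: r + 1k = 164.756714… → ⌈·⌉ = 165
j=3: r + 2k = 254.042428… → ⌈·⌉ = 255
j=4: r + 3k = 343.328142… → ⌈·⌉ = 344
j=5: r + 4k = 432.613857… → ⌈·⌉ = 433
j=6: r + 5k = 521.899571… → ⌈·⌉ = 522
j=7: r + 6k = 611.185285… → ⌈·⌉ = 612
j=8: r + 7k = 700.471 → ⌈·⌉ = 701
j=9: r + 8k = 789.756714… → ⌈·⌉ = 790
j=10: r + 9k = 879.042428… → ⌈·⌉ = 880
j=11: r + 10k = 968.328142… → ⌈·⌉ = 969
j=12: r + 11k = 1057.613857… → ⌈·⌉ = 1058
j=13: r + 12k = 1146.899571… → ⌈·⌉ = 1147
j=14: r + 13k = 1236.185285… → ⌈·⌉ = 1237

76, 165, 255, 344, 433, 522, 612, 701, 790, 880, 969, 1058, 1147, 1237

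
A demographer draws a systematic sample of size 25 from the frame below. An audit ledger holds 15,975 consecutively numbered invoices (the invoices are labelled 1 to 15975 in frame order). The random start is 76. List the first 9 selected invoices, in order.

76, 715, 1354, 1993, 2632, 3271, 3910, 4549, 5188

k = N/n = 15975/25 = 639
invoice 1: 76
invoice 2: 76 + 639 = 715
invoice 3: 715 + 639 = 1354
invoice 4: 1354 + 639 = 1993
invoice 5: 1993 + 639 = 2632
invoice 6: 2632 + 639 = 3271
invoice 7: 3271 + 639 = 3910
invoice 8: 3910 + 639 = 4549
invoice 9: 4549 + 639 = 5188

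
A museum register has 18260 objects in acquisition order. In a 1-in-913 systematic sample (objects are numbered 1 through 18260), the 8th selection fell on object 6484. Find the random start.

k = 913
r = 6484 − (8−1)×913 = 6484 − 6391 = 93

93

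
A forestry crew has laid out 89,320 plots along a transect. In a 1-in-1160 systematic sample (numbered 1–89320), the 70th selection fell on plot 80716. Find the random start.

k = 1160
r = 80716 − (70−1)×1160 = 80716 − 80040 = 676

676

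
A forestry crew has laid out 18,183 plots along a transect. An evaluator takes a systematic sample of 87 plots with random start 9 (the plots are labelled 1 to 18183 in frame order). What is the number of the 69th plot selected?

k = 18183/87 = 209
69th selection = r + (69−1)·k = 9 + 68×209 = 9 + 14212 = 14221

14221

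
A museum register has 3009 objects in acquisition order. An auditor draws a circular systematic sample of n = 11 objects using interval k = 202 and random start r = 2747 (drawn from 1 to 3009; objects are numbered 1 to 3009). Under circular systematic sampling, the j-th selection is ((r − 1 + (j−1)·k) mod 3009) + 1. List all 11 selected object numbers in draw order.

2747, 2949, 142, 344, 546, 748, 950, 1152, 1354, 1556, 1758

Selection 1: 2747
Selection 2: 2747 + 202 = 2949
Selection 3: 2949 + 202 = 3151 → 3151 − 3009 = 142
Selection 4: 142 + 202 = 344
Selection 5: 344 + 202 = 546
Selection 6: 546 + 202 = 748
Selection 7: 748 + 202 = 950
Selection 8: 950 + 202 = 1152
Selection 9: 1152 + 202 = 1354
Selection 10: 1354 + 202 = 1556
Selection 11: 1556 + 202 = 1758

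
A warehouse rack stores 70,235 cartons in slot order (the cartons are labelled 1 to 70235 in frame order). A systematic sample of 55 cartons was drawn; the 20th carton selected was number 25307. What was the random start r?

1044

k = 70235/55 = 1277
r = 25307 − (20−1)×1277 = 25307 − 24263 = 1044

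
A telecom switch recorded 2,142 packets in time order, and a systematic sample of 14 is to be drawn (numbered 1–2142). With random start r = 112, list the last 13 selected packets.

265, 418, 571, 724, 877, 1030, 1183, 1336, 1489, 1642, 1795, 1948, 2101

k = N/n = 2142/14 = 153
2nd selection = 112 + 1×153 = 265
3rd: 265 + 153 = 418
4th: 418 + 153 = 571
5th: 571 + 153 = 724
6th: 724 + 153 = 877
7th: 877 + 153 = 1030
8th: 1030 + 153 = 1183
9th: 1183 + 153 = 1336
10th: 1336 + 153 = 1489
11th: 1489 + 153 = 1642
12th: 1642 + 153 = 1795
13th: 1795 + 153 = 1948
14th: 1948 + 153 = 2101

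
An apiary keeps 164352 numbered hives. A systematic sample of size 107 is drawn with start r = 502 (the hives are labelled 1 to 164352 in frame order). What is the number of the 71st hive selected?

108022

k = 164352/107 = 1536
71st selection = r + (71−1)·k = 502 + 70×1536 = 502 + 107520 = 108022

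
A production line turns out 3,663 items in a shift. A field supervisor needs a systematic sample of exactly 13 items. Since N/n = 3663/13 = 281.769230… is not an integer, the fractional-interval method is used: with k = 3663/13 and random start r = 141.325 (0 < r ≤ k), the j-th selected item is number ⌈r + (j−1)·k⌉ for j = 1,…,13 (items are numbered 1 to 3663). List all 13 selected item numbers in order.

j=1: r + 0k = 141.325 → ⌈·⌉ = 142
j=2: r + 1k = 423.094230… → ⌈·⌉ = 424
j=3: r + 2k = 704.863461… → ⌈·⌉ = 705
j=4: r + 3k = 986.632692… → ⌈·⌉ = 987
j=5: r + 4k = 1268.401923… → ⌈·⌉ = 1269
j=6: r + 5k = 1550.171153… → ⌈·⌉ = 1551
j=7: r + 6k = 1831.940384… → ⌈·⌉ = 1832
j=8: r + 7k = 2113.709615… → ⌈·⌉ = 2114
j=9: r + 8k = 2395.478846… → ⌈·⌉ = 2396
j=10: r + 9k = 2677.248076… → ⌈·⌉ = 2678
j=11: r + 10k = 2959.017307… → ⌈·⌉ = 2960
j=12: r + 11k = 3240.786538… → ⌈·⌉ = 3241
j=13: r + 12k = 3522.555769… → ⌈·⌉ = 3523

142, 424, 705, 987, 1269, 1551, 1832, 2114, 2396, 2678, 2960, 3241, 3523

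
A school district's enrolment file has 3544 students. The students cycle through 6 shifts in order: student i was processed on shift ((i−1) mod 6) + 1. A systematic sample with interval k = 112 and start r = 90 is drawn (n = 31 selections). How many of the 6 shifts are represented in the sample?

Consecutive selections differ by k = 112, so their shift numbers differ by 112 mod 6 = 4.
gcd(112, 6) = 2, so the sample visits 6/2 = 3 distinct residues mod 6.
Start 90 is shift 6; the shifts hit are 2, 4, 6.

3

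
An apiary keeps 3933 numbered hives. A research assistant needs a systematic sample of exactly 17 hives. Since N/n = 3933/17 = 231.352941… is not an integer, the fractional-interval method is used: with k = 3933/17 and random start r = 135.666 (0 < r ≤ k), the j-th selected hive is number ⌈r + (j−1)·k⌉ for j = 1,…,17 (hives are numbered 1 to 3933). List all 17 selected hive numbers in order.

136, 368, 599, 830, 1062, 1293, 1524, 1756, 1987, 2218, 2450, 2681, 2912, 3144, 3375, 3606, 3838

j=1: r + 0k = 135.666 → ⌈·⌉ = 136
j=2: r + 1k = 367.018941… → ⌈·⌉ = 368
j=3: r + 2k = 598.371882… → ⌈·⌉ = 599
j=4: r + 3k = 829.724823… → ⌈·⌉ = 830
j=5: r + 4k = 1061.077764… → ⌈·⌉ = 1062
j=6: r + 5k = 1292.430705… → ⌈·⌉ = 1293
j=7: r + 6k = 1523.783647… → ⌈·⌉ = 1524
j=8: r + 7k = 1755.136588… → ⌈·⌉ = 1756
j=9: r + 8k = 1986.489529… → ⌈·⌉ = 1987
j=10: r + 9k = 2217.842470… → ⌈·⌉ = 2218
j=11: r + 10k = 2449.195411… → ⌈·⌉ = 2450
j=12: r + 11k = 2680.548352… → ⌈·⌉ = 2681
j=13: r + 12k = 2911.901294… → ⌈·⌉ = 2912
j=14: r + 13k = 3143.254235… → ⌈·⌉ = 3144
j=15: r + 14k = 3374.607176… → ⌈·⌉ = 3375
j=16: r + 15k = 3605.960117… → ⌈·⌉ = 3606
j=17: r + 16k = 3837.313058… → ⌈·⌉ = 3838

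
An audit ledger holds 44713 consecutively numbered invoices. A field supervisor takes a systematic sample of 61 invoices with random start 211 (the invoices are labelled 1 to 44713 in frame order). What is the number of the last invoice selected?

k = 44713/61 = 733
61st selection = r + (61−1)·k = 211 + 60×733 = 211 + 43980 = 44191

44191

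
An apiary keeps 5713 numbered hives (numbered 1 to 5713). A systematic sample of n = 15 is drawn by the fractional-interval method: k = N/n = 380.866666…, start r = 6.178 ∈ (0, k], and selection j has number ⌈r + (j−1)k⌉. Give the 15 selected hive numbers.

j=1: r + 0k = 6.178 → ⌈·⌉ = 7
j=2: r + 1k = 387.044666… → ⌈·⌉ = 388
j=3: r + 2k = 767.911333… → ⌈·⌉ = 768
j=4: r + 3k = 1148.778 → ⌈·⌉ = 1149
j=5: r + 4k = 1529.644666… → ⌈·⌉ = 1530
j=6: r + 5k = 1910.511333… → ⌈·⌉ = 1911
j=7: r + 6k = 2291.378 → ⌈·⌉ = 2292
j=8: r + 7k = 2672.244666… → ⌈·⌉ = 2673
j=9: r + 8k = 3053.111333… → ⌈·⌉ = 3054
j=10: r + 9k = 3433.978 → ⌈·⌉ = 3434
j=11: r + 10k = 3814.844666… → ⌈·⌉ = 3815
j=12: r + 11k = 4195.711333… → ⌈·⌉ = 4196
j=13: r + 12k = 4576.578 → ⌈·⌉ = 4577
j=14: r + 13k = 4957.444666… → ⌈·⌉ = 4958
j=15: r + 14k = 5338.311333… → ⌈·⌉ = 5339

7, 388, 768, 1149, 1530, 1911, 2292, 2673, 3054, 3434, 3815, 4196, 4577, 4958, 5339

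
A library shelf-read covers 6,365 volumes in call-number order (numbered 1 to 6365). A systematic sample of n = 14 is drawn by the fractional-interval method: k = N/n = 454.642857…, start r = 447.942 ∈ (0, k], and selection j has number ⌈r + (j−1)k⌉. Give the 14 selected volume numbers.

448, 903, 1358, 1812, 2267, 2722, 3176, 3631, 4086, 4540, 4995, 5450, 5904, 6359

j=1: r + 0k = 447.942 → ⌈·⌉ = 448
j=2: r + 1k = 902.584857… → ⌈·⌉ = 903
j=3: r + 2k = 1357.227714… → ⌈·⌉ = 1358
j=4: r + 3k = 1811.870571… → ⌈·⌉ = 1812
j=5: r + 4k = 2266.513428… → ⌈·⌉ = 2267
j=6: r + 5k = 2721.156285… → ⌈·⌉ = 2722
j=7: r + 6k = 3175.799142… → ⌈·⌉ = 3176
j=8: r + 7k = 3630.442 → ⌈·⌉ = 3631
j=9: r + 8k = 4085.084857… → ⌈·⌉ = 4086
j=10: r + 9k = 4539.727714… → ⌈·⌉ = 4540
j=11: r + 10k = 4994.370571… → ⌈·⌉ = 4995
j=12: r + 11k = 5449.013428… → ⌈·⌉ = 5450
j=13: r + 12k = 5903.656285… → ⌈·⌉ = 5904
j=14: r + 13k = 6358.299142… → ⌈·⌉ = 6359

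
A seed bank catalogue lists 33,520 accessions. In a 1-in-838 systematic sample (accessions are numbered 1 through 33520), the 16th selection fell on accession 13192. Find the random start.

k = 838
r = 13192 − (16−1)×838 = 13192 − 12570 = 622

622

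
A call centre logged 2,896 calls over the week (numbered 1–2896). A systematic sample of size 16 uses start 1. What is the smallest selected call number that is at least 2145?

2173

k = 2896/16 = 181
Steps past start: ⌈(2145 − 1)/181⌉ = ⌈2144/181⌉ = 12
Selected call: 1 + 12×181 = 2173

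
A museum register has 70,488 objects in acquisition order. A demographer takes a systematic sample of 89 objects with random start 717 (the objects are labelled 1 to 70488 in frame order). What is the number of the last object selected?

k = 70488/89 = 792
89th selection = r + (89−1)·k = 717 + 88×792 = 717 + 69696 = 70413

70413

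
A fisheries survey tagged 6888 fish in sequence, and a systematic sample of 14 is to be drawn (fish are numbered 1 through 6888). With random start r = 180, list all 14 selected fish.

180, 672, 1164, 1656, 2148, 2640, 3132, 3624, 4116, 4608, 5100, 5592, 6084, 6576

k = N/n = 6888/14 = 492
fish 1: 180
fish 2: 180 + 492 = 672
fish 3: 672 + 492 = 1164
fish 4: 1164 + 492 = 1656
fish 5: 1656 + 492 = 2148
fish 6: 2148 + 492 = 2640
fish 7: 2640 + 492 = 3132
fish 8: 3132 + 492 = 3624
fish 9: 3624 + 492 = 4116
fish 10: 4116 + 492 = 4608
fish 11: 4608 + 492 = 5100
fish 12: 5100 + 492 = 5592
fish 13: 5592 + 492 = 6084
fish 14: 6084 + 492 = 6576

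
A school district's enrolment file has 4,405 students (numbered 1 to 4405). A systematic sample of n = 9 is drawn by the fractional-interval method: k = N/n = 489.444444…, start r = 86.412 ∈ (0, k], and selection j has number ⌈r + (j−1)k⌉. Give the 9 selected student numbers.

j=1: r + 0k = 86.412 → ⌈·⌉ = 87
j=2: r + 1k = 575.856444… → ⌈·⌉ = 576
j=3: r + 2k = 1065.300888… → ⌈·⌉ = 1066
j=4: r + 3k = 1554.745333… → ⌈·⌉ = 1555
j=5: r + 4k = 2044.189777… → ⌈·⌉ = 2045
j=6: r + 5k = 2533.634222… → ⌈·⌉ = 2534
j=7: r + 6k = 3023.078666… → ⌈·⌉ = 3024
j=8: r + 7k = 3512.523111… → ⌈·⌉ = 3513
j=9: r + 8k = 4001.967555… → ⌈·⌉ = 4002

87, 576, 1066, 1555, 2045, 2534, 3024, 3513, 4002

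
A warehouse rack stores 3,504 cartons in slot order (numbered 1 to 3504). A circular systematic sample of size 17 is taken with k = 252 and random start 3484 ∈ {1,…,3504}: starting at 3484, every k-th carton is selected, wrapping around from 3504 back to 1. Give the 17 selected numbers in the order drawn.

3484, 232, 484, 736, 988, 1240, 1492, 1744, 1996, 2248, 2500, 2752, 3004, 3256, 4, 256, 508

Selection 1: 3484
Selection 2: 3484 + 252 = 3736 → 3736 − 3504 = 232
Selection 3: 232 + 252 = 484
Selection 4: 484 + 252 = 736
Selection 5: 736 + 252 = 988
Selection 6: 988 + 252 = 1240
Selection 7: 1240 + 252 = 1492
Selection 8: 1492 + 252 = 1744
Selection 9: 1744 + 252 = 1996
Selection 10: 1996 + 252 = 2248
Selection 11: 2248 + 252 = 2500
Selection 12: 2500 + 252 = 2752
Selection 13: 2752 + 252 = 3004
Selection 14: 3004 + 252 = 3256
Selection 15: 3256 + 252 = 3508 → 3508 − 3504 = 4
Selection 16: 4 + 252 = 256
Selection 17: 256 + 252 = 508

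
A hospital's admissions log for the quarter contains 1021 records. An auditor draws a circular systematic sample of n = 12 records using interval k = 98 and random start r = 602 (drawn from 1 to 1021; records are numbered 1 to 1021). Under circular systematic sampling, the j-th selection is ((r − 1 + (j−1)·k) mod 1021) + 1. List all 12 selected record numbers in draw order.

602, 700, 798, 896, 994, 71, 169, 267, 365, 463, 561, 659

Selection 1: 602
Selection 2: 602 + 98 = 700
Selection 3: 700 + 98 = 798
Selection 4: 798 + 98 = 896
Selection 5: 896 + 98 = 994
Selection 6: 994 + 98 = 1092 → 1092 − 1021 = 71
Selection 7: 71 + 98 = 169
Selection 8: 169 + 98 = 267
Selection 9: 267 + 98 = 365
Selection 10: 365 + 98 = 463
Selection 11: 463 + 98 = 561
Selection 12: 561 + 98 = 659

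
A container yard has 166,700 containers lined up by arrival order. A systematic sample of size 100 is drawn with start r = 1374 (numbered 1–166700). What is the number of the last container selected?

166407

k = 166700/100 = 1667
100th selection = r + (100−1)·k = 1374 + 99×1667 = 1374 + 165033 = 166407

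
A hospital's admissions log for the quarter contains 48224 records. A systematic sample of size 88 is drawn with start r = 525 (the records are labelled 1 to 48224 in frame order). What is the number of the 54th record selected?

29569

k = 48224/88 = 548
54th selection = r + (54−1)·k = 525 + 53×548 = 525 + 29044 = 29569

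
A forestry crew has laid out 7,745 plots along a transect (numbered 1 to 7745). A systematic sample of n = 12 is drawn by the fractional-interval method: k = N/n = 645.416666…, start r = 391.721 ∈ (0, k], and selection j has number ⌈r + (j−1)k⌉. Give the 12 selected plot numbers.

j=1: r + 0k = 391.721 → ⌈·⌉ = 392
j=2: r + 1k = 1037.137666… → ⌈·⌉ = 1038
j=3: r + 2k = 1682.554333… → ⌈·⌉ = 1683
j=4: r + 3k = 2327.971 → ⌈·⌉ = 2328
j=5: r + 4k = 2973.387666… → ⌈·⌉ = 2974
j=6: r + 5k = 3618.804333… → ⌈·⌉ = 3619
j=7: r + 6k = 4264.221 → ⌈·⌉ = 4265
j=8: r + 7k = 4909.637666… → ⌈·⌉ = 4910
j=9: r + 8k = 5555.054333… → ⌈·⌉ = 5556
j=10: r + 9k = 6200.471 → ⌈·⌉ = 6201
j=11: r + 10k = 6845.887666… → ⌈·⌉ = 6846
j=12: r + 11k = 7491.304333… → ⌈·⌉ = 7492

392, 1038, 1683, 2328, 2974, 3619, 4265, 4910, 5556, 6201, 6846, 7492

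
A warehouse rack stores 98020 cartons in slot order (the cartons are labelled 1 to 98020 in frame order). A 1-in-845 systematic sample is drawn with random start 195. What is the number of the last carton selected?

97370

k = 845
116th selection = r + (116−1)·k = 195 + 115×845 = 195 + 97175 = 97370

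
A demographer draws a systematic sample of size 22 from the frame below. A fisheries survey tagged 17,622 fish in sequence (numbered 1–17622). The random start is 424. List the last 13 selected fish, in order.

k = N/n = 17622/22 = 801
10th selection = 424 + 9×801 = 7633
11th: 7633 + 801 = 8434
12th: 8434 + 801 = 9235
13th: 9235 + 801 = 10036
14th: 10036 + 801 = 10837
15th: 10837 + 801 = 11638
16th: 11638 + 801 = 12439
17th: 12439 + 801 = 13240
18th: 13240 + 801 = 14041
19th: 14041 + 801 = 14842
20th: 14842 + 801 = 15643
21st: 15643 + 801 = 16444
22nd: 16444 + 801 = 17245

7633, 8434, 9235, 10036, 10837, 11638, 12439, 13240, 14041, 14842, 15643, 16444, 17245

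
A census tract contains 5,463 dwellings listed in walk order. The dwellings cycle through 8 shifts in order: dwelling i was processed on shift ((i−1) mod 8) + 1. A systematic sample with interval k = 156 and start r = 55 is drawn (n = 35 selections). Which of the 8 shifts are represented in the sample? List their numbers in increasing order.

3, 7

Consecutive selections differ by k = 156, so their shift numbers differ by 156 mod 8 = 4.
gcd(156, 8) = 4, so the sample visits 8/4 = 2 distinct residues mod 8.
Start 55 is shift 7; the shifts hit are 3, 7.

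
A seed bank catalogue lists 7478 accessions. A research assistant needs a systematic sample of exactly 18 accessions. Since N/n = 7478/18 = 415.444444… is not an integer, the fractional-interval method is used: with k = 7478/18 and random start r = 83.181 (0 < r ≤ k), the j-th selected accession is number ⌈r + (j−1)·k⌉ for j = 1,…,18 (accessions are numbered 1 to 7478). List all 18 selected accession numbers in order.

84, 499, 915, 1330, 1745, 2161, 2576, 2992, 3407, 3823, 4238, 4654, 5069, 5484, 5900, 6315, 6731, 7146

j=1: r + 0k = 83.181 → ⌈·⌉ = 84
j=2: r + 1k = 498.625444… → ⌈·⌉ = 499
j=3: r + 2k = 914.069888… → ⌈·⌉ = 915
j=4: r + 3k = 1329.514333… → ⌈·⌉ = 1330
j=5: r + 4k = 1744.958777… → ⌈·⌉ = 1745
j=6: r + 5k = 2160.403222… → ⌈·⌉ = 2161
j=7: r + 6k = 2575.847666… → ⌈·⌉ = 2576
j=8: r + 7k = 2991.292111… → ⌈·⌉ = 2992
j=9: r + 8k = 3406.736555… → ⌈·⌉ = 3407
j=10: r + 9k = 3822.181 → ⌈·⌉ = 3823
j=11: r + 10k = 4237.625444… → ⌈·⌉ = 4238
j=12: r + 11k = 4653.069888… → ⌈·⌉ = 4654
j=13: r + 12k = 5068.514333… → ⌈·⌉ = 5069
j=14: r + 13k = 5483.958777… → ⌈·⌉ = 5484
j=15: r + 14k = 5899.403222… → ⌈·⌉ = 5900
j=16: r + 15k = 6314.847666… → ⌈·⌉ = 6315
j=17: r + 16k = 6730.292111… → ⌈·⌉ = 6731
j=18: r + 17k = 7145.736555… → ⌈·⌉ = 7146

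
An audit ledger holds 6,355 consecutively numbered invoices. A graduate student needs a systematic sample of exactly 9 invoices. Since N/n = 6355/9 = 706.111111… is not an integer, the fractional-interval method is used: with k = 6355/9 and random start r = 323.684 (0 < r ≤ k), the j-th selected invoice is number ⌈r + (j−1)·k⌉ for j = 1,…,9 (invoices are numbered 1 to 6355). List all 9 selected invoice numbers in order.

324, 1030, 1736, 2443, 3149, 3855, 4561, 5267, 5973

j=1: r + 0k = 323.684 → ⌈·⌉ = 324
j=2: r + 1k = 1029.795111… → ⌈·⌉ = 1030
j=3: r + 2k = 1735.906222… → ⌈·⌉ = 1736
j=4: r + 3k = 2442.017333… → ⌈·⌉ = 2443
j=5: r + 4k = 3148.128444… → ⌈·⌉ = 3149
j=6: r + 5k = 3854.239555… → ⌈·⌉ = 3855
j=7: r + 6k = 4560.350666… → ⌈·⌉ = 4561
j=8: r + 7k = 5266.461777… → ⌈·⌉ = 5267
j=9: r + 8k = 5972.572888… → ⌈·⌉ = 5973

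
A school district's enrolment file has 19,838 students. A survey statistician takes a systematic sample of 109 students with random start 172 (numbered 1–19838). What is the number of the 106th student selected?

19282

k = 19838/109 = 182
106th selection = r + (106−1)·k = 172 + 105×182 = 172 + 19110 = 19282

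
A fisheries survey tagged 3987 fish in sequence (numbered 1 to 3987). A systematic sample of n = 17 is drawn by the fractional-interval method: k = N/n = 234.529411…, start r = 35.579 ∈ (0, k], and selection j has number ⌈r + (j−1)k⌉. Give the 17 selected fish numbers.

36, 271, 505, 740, 974, 1209, 1443, 1678, 1912, 2147, 2381, 2616, 2850, 3085, 3319, 3554, 3789

j=1: r + 0k = 35.579 → ⌈·⌉ = 36
j=2: r + 1k = 270.108411… → ⌈·⌉ = 271
j=3: r + 2k = 504.637823… → ⌈·⌉ = 505
j=4: r + 3k = 739.167235… → ⌈·⌉ = 740
j=5: r + 4k = 973.696647… → ⌈·⌉ = 974
j=6: r + 5k = 1208.226058… → ⌈·⌉ = 1209
j=7: r + 6k = 1442.755470… → ⌈·⌉ = 1443
j=8: r + 7k = 1677.284882… → ⌈·⌉ = 1678
j=9: r + 8k = 1911.814294… → ⌈·⌉ = 1912
j=10: r + 9k = 2146.343705… → ⌈·⌉ = 2147
j=11: r + 10k = 2380.873117… → ⌈·⌉ = 2381
j=12: r + 11k = 2615.402529… → ⌈·⌉ = 2616
j=13: r + 12k = 2849.931941… → ⌈·⌉ = 2850
j=14: r + 13k = 3084.461352… → ⌈·⌉ = 3085
j=15: r + 14k = 3318.990764… → ⌈·⌉ = 3319
j=16: r + 15k = 3553.520176… → ⌈·⌉ = 3554
j=17: r + 16k = 3788.049588… → ⌈·⌉ = 3789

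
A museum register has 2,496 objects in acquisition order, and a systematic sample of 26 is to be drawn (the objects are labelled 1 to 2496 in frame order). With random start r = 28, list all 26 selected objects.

k = N/n = 2496/26 = 96
object 1: 28
object 2: 28 + 96 = 124
object 3: 124 + 96 = 220
object 4: 220 + 96 = 316
object 5: 316 + 96 = 412
object 6: 412 + 96 = 508
object 7: 508 + 96 = 604
object 8: 604 + 96 = 700
object 9: 700 + 96 = 796
object 10: 796 + 96 = 892
object 11: 892 + 96 = 988
object 12: 988 + 96 = 1084
object 13: 1084 + 96 = 1180
object 14: 1180 + 96 = 1276
object 15: 1276 + 96 = 1372
object 16: 1372 + 96 = 1468
object 17: 1468 + 96 = 1564
object 18: 1564 + 96 = 1660
object 19: 1660 + 96 = 1756
object 20: 1756 + 96 = 1852
object 21: 1852 + 96 = 1948
object 22: 1948 + 96 = 2044
object 23: 2044 + 96 = 2140
object 24: 2140 + 96 = 2236
object 25: 2236 + 96 = 2332
object 26: 2332 + 96 = 2428

28, 124, 220, 316, 412, 508, 604, 700, 796, 892, 988, 1084, 1180, 1276, 1372, 1468, 1564, 1660, 1756, 1852, 1948, 2044, 2140, 2236, 2332, 2428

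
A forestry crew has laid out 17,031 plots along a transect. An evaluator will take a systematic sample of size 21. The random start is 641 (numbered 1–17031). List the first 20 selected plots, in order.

k = N/n = 17031/21 = 811
plot 1: 641
plot 2: 641 + 811 = 1452
plot 3: 1452 + 811 = 2263
plot 4: 2263 + 811 = 3074
plot 5: 3074 + 811 = 3885
plot 6: 3885 + 811 = 4696
plot 7: 4696 + 811 = 5507
plot 8: 5507 + 811 = 6318
plot 9: 6318 + 811 = 7129
plot 10: 7129 + 811 = 7940
plot 11: 7940 + 811 = 8751
plot 12: 8751 + 811 = 9562
plot 13: 9562 + 811 = 10373
plot 14: 10373 + 811 = 11184
plot 15: 11184 + 811 = 11995
plot 16: 11995 + 811 = 12806
plot 17: 12806 + 811 = 13617
plot 18: 13617 + 811 = 14428
plot 19: 14428 + 811 = 15239
plot 20: 15239 + 811 = 16050

641, 1452, 2263, 3074, 3885, 4696, 5507, 6318, 7129, 7940, 8751, 9562, 10373, 11184, 11995, 12806, 13617, 14428, 15239, 16050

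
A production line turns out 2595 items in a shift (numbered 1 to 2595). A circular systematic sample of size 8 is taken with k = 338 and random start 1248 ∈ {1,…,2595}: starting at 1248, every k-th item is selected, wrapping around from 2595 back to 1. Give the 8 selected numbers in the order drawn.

Selection 1: 1248
Selection 2: 1248 + 338 = 1586
Selection 3: 1586 + 338 = 1924
Selection 4: 1924 + 338 = 2262
Selection 5: 2262 + 338 = 2600 → 2600 − 2595 = 5
Selection 6: 5 + 338 = 343
Selection 7: 343 + 338 = 681
Selection 8: 681 + 338 = 1019

1248, 1586, 1924, 2262, 5, 343, 681, 1019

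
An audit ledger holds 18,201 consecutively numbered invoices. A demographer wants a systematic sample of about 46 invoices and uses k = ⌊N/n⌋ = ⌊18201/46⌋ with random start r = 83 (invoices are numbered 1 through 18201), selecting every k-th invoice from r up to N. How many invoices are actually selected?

46

k = ⌊18201/46⌋ = 395
Achieved size = ⌊(18201 − 83)/395⌋ + 1 = ⌊18118/395⌋ + 1 = 45 + 1 = 46
(last selection: 83 + 45×395 = 17858 ≤ 18201; next would be 18253 > 18201)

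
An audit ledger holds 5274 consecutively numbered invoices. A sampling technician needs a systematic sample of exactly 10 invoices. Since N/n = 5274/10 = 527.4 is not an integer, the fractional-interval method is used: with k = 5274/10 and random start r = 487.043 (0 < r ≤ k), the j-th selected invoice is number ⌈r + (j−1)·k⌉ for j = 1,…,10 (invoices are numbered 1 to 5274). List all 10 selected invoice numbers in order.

j=1: r + 0k = 487.043 → ⌈·⌉ = 488
j=2: r + 1k = 1014.443 → ⌈·⌉ = 1015
j=3: r + 2k = 1541.843 → ⌈·⌉ = 1542
j=4: r + 3k = 2069.243 → ⌈·⌉ = 2070
j=5: r + 4k = 2596.643 → ⌈·⌉ = 2597
j=6: r + 5k = 3124.043 → ⌈·⌉ = 3125
j=7: r + 6k = 3651.443 → ⌈·⌉ = 3652
j=8: r + 7k = 4178.843 → ⌈·⌉ = 4179
j=9: r + 8k = 4706.243 → ⌈·⌉ = 4707
j=10: r + 9k = 5233.643 → ⌈·⌉ = 5234

488, 1015, 1542, 2070, 2597, 3125, 3652, 4179, 4707, 5234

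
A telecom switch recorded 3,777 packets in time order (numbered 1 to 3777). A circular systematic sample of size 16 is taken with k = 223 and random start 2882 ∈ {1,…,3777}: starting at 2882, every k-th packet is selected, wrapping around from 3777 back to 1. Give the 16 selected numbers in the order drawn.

2882, 3105, 3328, 3551, 3774, 220, 443, 666, 889, 1112, 1335, 1558, 1781, 2004, 2227, 2450

Selection 1: 2882
Selection 2: 2882 + 223 = 3105
Selection 3: 3105 + 223 = 3328
Selection 4: 3328 + 223 = 3551
Selection 5: 3551 + 223 = 3774
Selection 6: 3774 + 223 = 3997 → 3997 − 3777 = 220
Selection 7: 220 + 223 = 443
Selection 8: 443 + 223 = 666
Selection 9: 666 + 223 = 889
Selection 10: 889 + 223 = 1112
Selection 11: 1112 + 223 = 1335
Selection 12: 1335 + 223 = 1558
Selection 13: 1558 + 223 = 1781
Selection 14: 1781 + 223 = 2004
Selection 15: 2004 + 223 = 2227
Selection 16: 2227 + 223 = 2450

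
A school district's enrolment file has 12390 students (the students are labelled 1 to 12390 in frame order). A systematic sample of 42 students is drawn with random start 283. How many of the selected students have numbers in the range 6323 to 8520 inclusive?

7

k = 12390/42 = 295
First selection ≥ 6323: 283 + ⌈(6323−283)/295⌉·295 = 283 + 21×295 = 6478
Last selection ≤ 8520: 283 + ⌊(8520−283)/295⌋·295 = 283 + 27×295 = 8248
Count = 27 − 21 + 1 = 7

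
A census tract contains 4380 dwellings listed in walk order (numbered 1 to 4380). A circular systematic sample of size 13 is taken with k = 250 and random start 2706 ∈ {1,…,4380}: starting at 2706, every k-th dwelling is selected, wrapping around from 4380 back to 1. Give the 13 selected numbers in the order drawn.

Selection 1: 2706
Selection 2: 2706 + 250 = 2956
Selection 3: 2956 + 250 = 3206
Selection 4: 3206 + 250 = 3456
Selection 5: 3456 + 250 = 3706
Selection 6: 3706 + 250 = 3956
Selection 7: 3956 + 250 = 4206
Selection 8: 4206 + 250 = 4456 → 4456 − 4380 = 76
Selection 9: 76 + 250 = 326
Selection 10: 326 + 250 = 576
Selection 11: 576 + 250 = 826
Selection 12: 826 + 250 = 1076
Selection 13: 1076 + 250 = 1326

2706, 2956, 3206, 3456, 3706, 3956, 4206, 76, 326, 576, 826, 1076, 1326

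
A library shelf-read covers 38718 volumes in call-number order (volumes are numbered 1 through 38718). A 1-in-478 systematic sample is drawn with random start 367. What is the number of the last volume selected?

38607

k = 478
81st selection = r + (81−1)·k = 367 + 80×478 = 367 + 38240 = 38607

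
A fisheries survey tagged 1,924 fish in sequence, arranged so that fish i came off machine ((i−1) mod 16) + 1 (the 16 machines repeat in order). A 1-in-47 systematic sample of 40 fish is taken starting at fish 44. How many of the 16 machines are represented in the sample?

Consecutive selections differ by k = 47, so their machine numbers differ by 47 mod 16 = 15.
gcd(47, 16) = 1, so the sample visits 16/1 = 16 distinct residues mod 16.
Start 44 is machine 12; the machines hit are 1, 2, 3, 4, 5, 6, 7, 8, 9, 10, 11, 12, 13, 14, 15, 16.

16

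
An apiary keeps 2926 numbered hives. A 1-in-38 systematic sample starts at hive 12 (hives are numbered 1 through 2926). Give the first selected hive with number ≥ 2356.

k = 38
Steps past start: ⌈(2356 − 12)/38⌉ = ⌈2344/38⌉ = 62
Selected hive: 12 + 62×38 = 2368

2368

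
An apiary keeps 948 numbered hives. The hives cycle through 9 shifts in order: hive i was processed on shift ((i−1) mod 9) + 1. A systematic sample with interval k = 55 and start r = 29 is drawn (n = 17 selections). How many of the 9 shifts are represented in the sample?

Consecutive selections differ by k = 55, so their shift numbers differ by 55 mod 9 = 1.
gcd(55, 9) = 1, so the sample visits 9/1 = 9 distinct residues mod 9.
Start 29 is shift 2; the shifts hit are 1, 2, 3, 4, 5, 6, 7, 8, 9.

9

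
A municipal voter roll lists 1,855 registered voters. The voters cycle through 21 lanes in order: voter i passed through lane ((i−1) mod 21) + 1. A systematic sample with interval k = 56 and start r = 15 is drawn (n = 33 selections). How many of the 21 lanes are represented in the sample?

3

Consecutive selections differ by k = 56, so their lane numbers differ by 56 mod 21 = 14.
gcd(56, 21) = 7, so the sample visits 21/7 = 3 distinct residues mod 21.
Start 15 is lane 15; the lanes hit are 1, 8, 15.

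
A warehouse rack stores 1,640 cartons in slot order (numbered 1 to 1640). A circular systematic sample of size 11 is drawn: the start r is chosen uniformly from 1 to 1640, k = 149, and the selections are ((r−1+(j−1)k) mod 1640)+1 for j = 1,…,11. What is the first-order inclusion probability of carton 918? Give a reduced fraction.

For each position j, as r ranges over 1…1640 the j-th selection hits every carton exactly once, so carton 918 is selected for exactly 11 of the 1640 starts.
Inclusion probability = 11/1640.

11/1640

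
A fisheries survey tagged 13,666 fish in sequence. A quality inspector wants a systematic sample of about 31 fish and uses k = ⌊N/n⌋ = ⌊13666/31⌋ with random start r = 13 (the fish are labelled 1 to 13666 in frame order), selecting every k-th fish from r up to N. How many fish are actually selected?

k = ⌊13666/31⌋ = 440
Achieved size = ⌊(13666 − 13)/440⌋ + 1 = ⌊13653/440⌋ + 1 = 31 + 1 = 32
(last selection: 13 + 31×440 = 13653 ≤ 13666; next would be 14093 > 13666)

32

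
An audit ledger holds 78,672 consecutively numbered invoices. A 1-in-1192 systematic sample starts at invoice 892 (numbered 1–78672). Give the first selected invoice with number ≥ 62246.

62876

k = 1192
Steps past start: ⌈(62246 − 892)/1192⌉ = ⌈61354/1192⌉ = 52
Selected invoice: 892 + 52×1192 = 62876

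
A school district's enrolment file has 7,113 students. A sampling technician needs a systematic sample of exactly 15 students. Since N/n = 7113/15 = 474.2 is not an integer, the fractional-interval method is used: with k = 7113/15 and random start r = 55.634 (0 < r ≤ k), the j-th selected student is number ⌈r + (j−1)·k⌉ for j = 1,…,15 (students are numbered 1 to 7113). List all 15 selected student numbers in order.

j=1: r + 0k = 55.634 → ⌈·⌉ = 56
j=2: r + 1k = 529.834 → ⌈·⌉ = 530
j=3: r + 2k = 1004.034 → ⌈·⌉ = 1005
j=4: r + 3k = 1478.234 → ⌈·⌉ = 1479
j=5: r + 4k = 1952.434 → ⌈·⌉ = 1953
j=6: r + 5k = 2426.634 → ⌈·⌉ = 2427
j=7: r + 6k = 2900.834 → ⌈·⌉ = 2901
j=8: r + 7k = 3375.034 → ⌈·⌉ = 3376
j=9: r + 8k = 3849.234 → ⌈·⌉ = 3850
j=10: r + 9k = 4323.434 → ⌈·⌉ = 4324
j=11: r + 10k = 4797.634 → ⌈·⌉ = 4798
j=12: r + 11k = 5271.834 → ⌈·⌉ = 5272
j=13: r + 12k = 5746.034 → ⌈·⌉ = 5747
j=14: r + 13k = 6220.234 → ⌈·⌉ = 6221
j=15: r + 14k = 6694.434 → ⌈·⌉ = 6695

56, 530, 1005, 1479, 1953, 2427, 2901, 3376, 3850, 4324, 4798, 5272, 5747, 6221, 6695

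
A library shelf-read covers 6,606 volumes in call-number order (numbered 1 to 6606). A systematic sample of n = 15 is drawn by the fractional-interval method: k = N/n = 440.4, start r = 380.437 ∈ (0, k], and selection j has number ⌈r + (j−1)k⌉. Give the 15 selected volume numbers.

j=1: r + 0k = 380.437 → ⌈·⌉ = 381
j=2: r + 1k = 820.837 → ⌈·⌉ = 821
j=3: r + 2k = 1261.237 → ⌈·⌉ = 1262
j=4: r + 3k = 1701.637 → ⌈·⌉ = 1702
j=5: r + 4k = 2142.037 → ⌈·⌉ = 2143
j=6: r + 5k = 2582.437 → ⌈·⌉ = 2583
j=7: r + 6k = 3022.837 → ⌈·⌉ = 3023
j=8: r + 7k = 3463.237 → ⌈·⌉ = 3464
j=9: r + 8k = 3903.637 → ⌈·⌉ = 3904
j=10: r + 9k = 4344.037 → ⌈·⌉ = 4345
j=11: r + 10k = 4784.437 → ⌈·⌉ = 4785
j=12: r + 11k = 5224.837 → ⌈·⌉ = 5225
j=13: r + 12k = 5665.237 → ⌈·⌉ = 5666
j=14: r + 13k = 6105.637 → ⌈·⌉ = 6106
j=15: r + 14k = 6546.037 → ⌈·⌉ = 6547

381, 821, 1262, 1702, 2143, 2583, 3023, 3464, 3904, 4345, 4785, 5225, 5666, 6106, 6547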